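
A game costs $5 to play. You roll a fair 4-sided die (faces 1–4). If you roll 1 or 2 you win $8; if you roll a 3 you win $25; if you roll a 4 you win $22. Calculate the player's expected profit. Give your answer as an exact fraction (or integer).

43/4 dollars

E[payout] = (1/2)·8 + (1/4)·22 + (1/4)·25 = 63/4
Expected profit = 63/4 − 5 = 43/4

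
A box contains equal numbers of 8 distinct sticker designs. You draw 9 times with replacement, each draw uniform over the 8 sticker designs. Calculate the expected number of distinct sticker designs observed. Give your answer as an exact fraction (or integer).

93864121/16777216

Let Xⱼ=1 if type j appears at least once. P(Xⱼ=1) = 1 − ((8−1)/8)^9 = 93864121/134217728.
E[#distinct] = 8·93864121/134217728 = 93864121/16777216.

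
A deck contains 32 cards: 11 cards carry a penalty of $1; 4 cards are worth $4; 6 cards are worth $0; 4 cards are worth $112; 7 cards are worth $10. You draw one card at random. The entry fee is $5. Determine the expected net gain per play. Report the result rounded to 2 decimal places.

E[payout] = (11/32)·(-1) + (4/32)·4 + (6/32)·0 + (4/32)·112 + (7/32)·10 = 523/32
Expected profit = 523/32 − 5 = 363/32 ≈ $11.34

$11.34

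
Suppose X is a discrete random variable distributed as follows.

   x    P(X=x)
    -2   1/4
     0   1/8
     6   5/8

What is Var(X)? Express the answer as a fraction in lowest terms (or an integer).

207/16

E[X] = (1/4)·(-2) + (1/8)·0 + (5/8)·6 = 13/4
E[X²] = (1/4)·4 + (1/8)·0 + (5/8)·36 = 47/2
Var(X) = 47/2 − (13/4)² = 207/16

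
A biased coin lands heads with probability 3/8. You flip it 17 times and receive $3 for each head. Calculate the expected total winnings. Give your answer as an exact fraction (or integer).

153/8 dollars

E[#heads] = 17·3/8 = 51/8 (linearity over flips).
E[winnings] = 3·51/8 = 153/8.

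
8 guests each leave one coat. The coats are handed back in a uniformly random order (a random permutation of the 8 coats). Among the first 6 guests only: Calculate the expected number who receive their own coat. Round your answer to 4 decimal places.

0.7500

Let Xᵢ = 1 if person i gets their own coat. For each i, P(Xᵢ=1) = 1/8.
By linearity of expectation, E[X₁+…+X_6] = 6·(1/8) = 3/4.
≈ 0.7500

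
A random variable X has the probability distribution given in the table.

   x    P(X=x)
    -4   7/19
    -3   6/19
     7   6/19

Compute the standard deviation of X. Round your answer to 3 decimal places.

4.916

E[X] = -4/19, E[X²] = 460/19
Var(X) = E[X²] − (E[X])² = 460/19 − 16/361 = 8724/361
SD(X) = √(8724/361) ≈ 4.916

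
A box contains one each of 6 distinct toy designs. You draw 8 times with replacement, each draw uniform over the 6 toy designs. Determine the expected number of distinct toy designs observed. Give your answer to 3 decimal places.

4.605

Let Xⱼ=1 if type j appears at least once. P(Xⱼ=1) = 1 − ((6−1)/6)^8 = 1288991/1679616.
E[#distinct] = 6·1288991/1679616 = 1288991/279936.
≈ 4.605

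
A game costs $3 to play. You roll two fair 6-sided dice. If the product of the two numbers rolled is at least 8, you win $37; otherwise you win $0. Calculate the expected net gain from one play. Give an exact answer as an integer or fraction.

E[payout] = (7/18)·0 + (11/18)·37 = 407/18
Expected profit = 407/18 − 3 = 353/18

353/18 dollars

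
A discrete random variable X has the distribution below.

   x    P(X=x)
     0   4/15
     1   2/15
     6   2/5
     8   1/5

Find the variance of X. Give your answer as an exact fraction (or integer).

E[X] = (4/15)·0 + (2/15)·1 + (2/5)·6 + (1/5)·8 = 62/15
E[X²] = (4/15)·0 + (2/15)·1 + (2/5)·36 + (1/5)·64 = 82/3
Var(X) = 82/3 − (62/15)² = 2306/225

2306/225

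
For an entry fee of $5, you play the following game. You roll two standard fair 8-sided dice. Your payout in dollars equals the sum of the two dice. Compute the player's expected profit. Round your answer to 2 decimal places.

Distribution of the sum of the two dice: 2 w.p. 1/64, 3 w.p. 1/32, 4 w.p. 3/64, 5 w.p. 1/16, 6 w.p. 5/64, 7 w.p. 3/32, …
E[payout] = (1/64)·2 + (1/32)·3 + (3/64)·4 + (1/16)·5 + (5/64)·6 + (3/32)·7 + (7/64)·8 + (1/8)·9 + (7/64)·10 + (3/32)·11 + (5/64)·12 + (1/16)·13 + (3/64)·14 + (1/32)·15 + (1/64)·16 = 9
Expected profit = 9 − 5 = 4 ≈ $4.00

$4.00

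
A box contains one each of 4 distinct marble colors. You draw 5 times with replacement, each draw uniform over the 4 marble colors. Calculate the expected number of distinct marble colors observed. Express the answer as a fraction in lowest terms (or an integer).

781/256

Let Xⱼ=1 if type j appears at least once. P(Xⱼ=1) = 1 − ((4−1)/4)^5 = 781/1024.
E[#distinct] = 4·781/1024 = 781/256.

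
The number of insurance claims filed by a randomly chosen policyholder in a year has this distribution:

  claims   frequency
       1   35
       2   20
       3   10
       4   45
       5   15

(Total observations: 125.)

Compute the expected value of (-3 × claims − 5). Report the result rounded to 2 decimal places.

-13.64

Total = 125, so P(claims=1) = 35/125, etc.
E[-3x-5] = (7/25)·(-8) + (4/25)·(-11) + (2/25)·(-14) + (9/25)·(-17) + (3/25)·(-20)
     = -341/25 ≈ -13.64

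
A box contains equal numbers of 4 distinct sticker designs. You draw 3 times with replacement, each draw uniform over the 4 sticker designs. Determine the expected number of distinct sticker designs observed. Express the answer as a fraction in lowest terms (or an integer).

Let Xⱼ=1 if type j appears at least once. P(Xⱼ=1) = 1 − ((4−1)/4)^3 = 37/64.
E[#distinct] = 4·37/64 = 37/16.

37/16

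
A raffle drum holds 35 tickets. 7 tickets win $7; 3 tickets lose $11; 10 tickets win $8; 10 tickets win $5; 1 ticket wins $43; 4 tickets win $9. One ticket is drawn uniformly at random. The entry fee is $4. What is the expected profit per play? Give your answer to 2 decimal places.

E[payout] = (7/35)·7 + (3/35)·(-11) + (10/35)·8 + (10/35)·5 + (1/35)·43 + (4/35)·9 = 45/7
Expected profit = 45/7 − 4 = 17/7 ≈ $2.43

$2.43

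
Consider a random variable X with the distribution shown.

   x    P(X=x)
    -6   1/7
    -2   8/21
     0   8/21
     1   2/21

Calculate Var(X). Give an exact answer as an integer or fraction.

E[X] = (1/7)·(-6) + (8/21)·(-2) + (8/21)·0 + (2/21)·1 = -32/21
E[X²] = (1/7)·36 + (8/21)·4 + (8/21)·0 + (2/21)·1 = 142/21
Var(X) = 142/21 − (-32/21)² = 1958/441

1958/441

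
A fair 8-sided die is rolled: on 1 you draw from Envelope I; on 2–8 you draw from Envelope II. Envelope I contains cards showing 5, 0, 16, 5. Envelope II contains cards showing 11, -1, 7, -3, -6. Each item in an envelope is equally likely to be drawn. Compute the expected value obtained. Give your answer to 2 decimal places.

E[X | Envelope I] = (5 + 0 + 16 + 5)/4 = 13/2
E[X | Envelope II] = (11 − 1 + 7 − 3 − 6)/5 = 8/5
E[X] = (1/8)·13/2 + (7/8)·8/5 = 177/80 ≈ 2.21

2.21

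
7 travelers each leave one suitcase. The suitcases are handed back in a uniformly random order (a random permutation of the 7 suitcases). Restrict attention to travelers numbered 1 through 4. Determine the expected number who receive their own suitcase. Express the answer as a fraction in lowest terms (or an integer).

Let Xᵢ = 1 if person i gets their own suitcase. For each i, P(Xᵢ=1) = 1/7.
By linearity of expectation, E[X₁+…+X_4] = 4·(1/7) = 4/7.

4/7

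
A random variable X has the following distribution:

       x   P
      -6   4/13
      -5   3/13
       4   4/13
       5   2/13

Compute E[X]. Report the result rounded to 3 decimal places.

-1.000

E[X] = (4/13)·(-6) + (3/13)·(-5) + (4/13)·4 + (2/13)·5
     = -1 ≈ -1.000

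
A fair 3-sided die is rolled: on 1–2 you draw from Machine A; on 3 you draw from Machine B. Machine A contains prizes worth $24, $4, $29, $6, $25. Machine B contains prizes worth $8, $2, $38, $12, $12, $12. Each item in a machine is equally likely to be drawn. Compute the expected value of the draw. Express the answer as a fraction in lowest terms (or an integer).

82/5 dollars

E[X | Machine A] = (24 + 4 + 29 + 6 + 25)/5 = 88/5
E[X | Machine B] = (8 + 2 + 38 + 12 + 12 + 12)/6 = 14
E[X] = (2/3)·88/5 + (1/3)·14 = 82/5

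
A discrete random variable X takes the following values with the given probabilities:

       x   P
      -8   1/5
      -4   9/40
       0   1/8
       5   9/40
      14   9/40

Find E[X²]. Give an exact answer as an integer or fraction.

E[X²] = (1/5)·64 + (9/40)·16 + (1/8)·0 + (9/40)·25 + (9/40)·196
     = 529/8

529/8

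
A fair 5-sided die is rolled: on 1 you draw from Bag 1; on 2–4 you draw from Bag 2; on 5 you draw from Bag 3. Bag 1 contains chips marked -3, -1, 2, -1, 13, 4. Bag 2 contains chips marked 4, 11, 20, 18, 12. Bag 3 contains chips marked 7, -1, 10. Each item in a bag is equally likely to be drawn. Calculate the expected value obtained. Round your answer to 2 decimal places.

9.33

E[X | Bag 1] = (-3 − 1 + 2 − 1 + 13 + 4)/6 = 7/3
E[X | Bag 2] = (4 + 11 + 20 + 18 + 12)/5 = 13
E[X | Bag 3] = (7 − 1 + 10)/3 = 16/3
E[X] = (1/5)·7/3 + (3/5)·13 + (1/5)·16/3 = 28/3 ≈ 9.33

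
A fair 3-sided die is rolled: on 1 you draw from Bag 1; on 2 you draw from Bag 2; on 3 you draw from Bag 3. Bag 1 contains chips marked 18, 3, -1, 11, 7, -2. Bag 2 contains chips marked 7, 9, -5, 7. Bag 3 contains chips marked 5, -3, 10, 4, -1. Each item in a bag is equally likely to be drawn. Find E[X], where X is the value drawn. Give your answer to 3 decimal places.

E[X | Bag 1] = (18 + 3 − 1 + 11 + 7 − 2)/6 = 6
E[X | Bag 2] = (7 + 9 − 5 + 7)/4 = 9/2
E[X | Bag 3] = (5 − 3 + 10 + 4 − 1)/5 = 3
E[X] = (1/3)·6 + (1/3)·9/2 + (1/3)·3 = 9/2 ≈ 4.500

4.500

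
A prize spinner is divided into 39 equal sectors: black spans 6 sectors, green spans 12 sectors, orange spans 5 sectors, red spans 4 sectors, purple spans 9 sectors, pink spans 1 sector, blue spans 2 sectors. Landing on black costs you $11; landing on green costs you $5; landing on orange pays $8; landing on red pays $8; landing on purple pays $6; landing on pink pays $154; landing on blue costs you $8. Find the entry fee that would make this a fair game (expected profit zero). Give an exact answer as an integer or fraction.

46/13 dollars

E[payout] = (6/39)·(-11) + (12/39)·(-5) + (5/39)·8 + (4/39)·8 + (9/39)·6 + (1/39)·154 + (2/39)·(-8) = 46/13
Fair fee = E[payout] = 46/13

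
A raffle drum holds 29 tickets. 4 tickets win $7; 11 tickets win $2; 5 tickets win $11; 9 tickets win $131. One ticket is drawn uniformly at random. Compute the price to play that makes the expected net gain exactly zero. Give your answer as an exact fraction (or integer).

E[payout] = (4/29)·7 + (11/29)·2 + (5/29)·11 + (9/29)·131 = 1284/29
Fair fee = E[payout] = 1284/29

1284/29 dollars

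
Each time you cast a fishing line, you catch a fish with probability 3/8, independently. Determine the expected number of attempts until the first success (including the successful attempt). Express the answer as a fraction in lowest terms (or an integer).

8/3

For a geometric distribution, E[trials] = 1/p = 1/(3/8) = 8/3.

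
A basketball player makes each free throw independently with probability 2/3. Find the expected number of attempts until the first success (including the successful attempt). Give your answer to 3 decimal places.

1.500

For a geometric distribution, E[trials] = 1/p = 1/(2/3) = 3/2.
≈ 1.500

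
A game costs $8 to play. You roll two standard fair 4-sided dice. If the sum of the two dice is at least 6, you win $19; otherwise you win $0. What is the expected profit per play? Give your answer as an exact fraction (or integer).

E[payout] = (5/8)·0 + (3/8)·19 = 57/8
Expected profit = 57/8 − 8 = -7/8

-7/8 dollars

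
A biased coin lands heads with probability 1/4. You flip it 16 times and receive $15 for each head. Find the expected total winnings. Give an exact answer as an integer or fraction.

E[#heads] = 16·1/4 = 4 (linearity over flips).
E[winnings] = 15·4 = 60.

$60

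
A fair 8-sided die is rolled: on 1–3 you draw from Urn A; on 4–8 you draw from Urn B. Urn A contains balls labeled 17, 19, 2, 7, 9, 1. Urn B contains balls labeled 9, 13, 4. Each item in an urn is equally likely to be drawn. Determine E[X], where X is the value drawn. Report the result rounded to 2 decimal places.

E[X | Urn A] = (17 + 19 + 2 + 7 + 9 + 1)/6 = 55/6
E[X | Urn B] = (9 + 13 + 4)/3 = 26/3
E[X] = (3/8)·55/6 + (5/8)·26/3 = 425/48 ≈ 8.85

8.85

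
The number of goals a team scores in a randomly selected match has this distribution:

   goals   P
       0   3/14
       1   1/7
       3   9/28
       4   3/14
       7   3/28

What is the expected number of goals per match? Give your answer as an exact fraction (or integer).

E[X] = (3/14)·0 + (1/7)·1 + (9/28)·3 + (3/14)·4 + (3/28)·7
     = 19/7

19/7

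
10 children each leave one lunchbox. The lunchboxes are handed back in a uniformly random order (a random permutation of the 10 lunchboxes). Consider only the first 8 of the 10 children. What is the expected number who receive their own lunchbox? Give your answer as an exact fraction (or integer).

4/5

Let Xᵢ = 1 if person i gets their own lunchbox. For each i, P(Xᵢ=1) = 1/10.
By linearity of expectation, E[X₁+…+X_8] = 8·(1/10) = 4/5.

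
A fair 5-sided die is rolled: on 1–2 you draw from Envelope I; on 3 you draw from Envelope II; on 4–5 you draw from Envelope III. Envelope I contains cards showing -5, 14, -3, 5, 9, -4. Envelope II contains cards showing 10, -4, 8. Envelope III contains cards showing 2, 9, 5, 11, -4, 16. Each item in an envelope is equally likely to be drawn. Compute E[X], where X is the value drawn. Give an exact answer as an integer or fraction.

23/5

E[X | Envelope I] = (-5 + 14 − 3 + 5 + 9 − 4)/6 = 8/3
E[X | Envelope II] = (10 − 4 + 8)/3 = 14/3
E[X | Envelope III] = (2 + 9 + 5 + 11 − 4 + 16)/6 = 13/2
E[X] = (2/5)·8/3 + (1/5)·14/3 + (2/5)·13/2 = 23/5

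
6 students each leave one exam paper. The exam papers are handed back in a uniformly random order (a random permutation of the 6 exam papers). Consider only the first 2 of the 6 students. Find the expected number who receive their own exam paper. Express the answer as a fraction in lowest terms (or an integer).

1/3

Let Xᵢ = 1 if person i gets their own exam paper. For each i, P(Xᵢ=1) = 1/6.
By linearity of expectation, E[X₁+…+X_2] = 2·(1/6) = 1/3.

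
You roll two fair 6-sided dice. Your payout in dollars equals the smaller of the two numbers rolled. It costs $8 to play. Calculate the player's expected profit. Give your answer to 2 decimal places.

Distribution of the smaller of the two numbers rolled: 1 w.p. 11/36, 2 w.p. 1/4, 3 w.p. 7/36, 4 w.p. 5/36, 5 w.p. 1/12, 6 w.p. 1/36
E[payout] = (11/36)·1 + (1/4)·2 + (7/36)·3 + (5/36)·4 + (1/12)·5 + (1/36)·6 = 91/36
Expected profit = 91/36 − 8 = -197/36 ≈ -$5.47

-$5.47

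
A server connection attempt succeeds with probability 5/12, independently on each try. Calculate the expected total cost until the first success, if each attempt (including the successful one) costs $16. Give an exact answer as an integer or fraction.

192/5 dollars

E[#attempts] = 1/p = 12/5; E[cost] = 16·12/5 = 192/5.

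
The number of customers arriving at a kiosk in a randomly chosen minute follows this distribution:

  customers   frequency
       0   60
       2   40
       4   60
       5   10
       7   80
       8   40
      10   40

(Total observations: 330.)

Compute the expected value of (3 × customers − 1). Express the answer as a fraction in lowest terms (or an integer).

14

Total = 330, so P(customers=0) = 60/330, etc.
E[3x-1] = (2/11)·(-1) + (4/33)·5 + (2/11)·11 + (1/33)·14 + (8/33)·20 + (4/33)·23 + (4/33)·29
     = 14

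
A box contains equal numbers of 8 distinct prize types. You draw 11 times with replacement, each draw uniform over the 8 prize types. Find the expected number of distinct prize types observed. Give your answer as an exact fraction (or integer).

6612607849/1073741824

Let Xⱼ=1 if type j appears at least once. P(Xⱼ=1) = 1 − ((8−1)/8)^11 = 6612607849/8589934592.
E[#distinct] = 8·6612607849/8589934592 = 6612607849/1073741824.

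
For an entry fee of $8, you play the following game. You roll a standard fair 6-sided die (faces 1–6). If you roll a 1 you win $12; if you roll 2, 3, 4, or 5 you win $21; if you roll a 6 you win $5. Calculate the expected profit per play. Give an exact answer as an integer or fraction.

53/6 dollars

E[payout] = (1/6)·5 + (1/6)·12 + (2/3)·21 = 101/6
Expected profit = 101/6 − 8 = 53/6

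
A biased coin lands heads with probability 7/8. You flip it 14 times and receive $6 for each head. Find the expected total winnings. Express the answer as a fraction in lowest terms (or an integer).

E[#heads] = 14·7/8 = 49/4 (linearity over flips).
E[winnings] = 6·49/4 = 147/2.

147/2 dollars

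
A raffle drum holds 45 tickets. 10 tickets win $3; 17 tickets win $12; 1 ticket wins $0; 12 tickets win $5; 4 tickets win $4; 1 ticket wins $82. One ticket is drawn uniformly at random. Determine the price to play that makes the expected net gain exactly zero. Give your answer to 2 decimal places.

$8.71

E[payout] = (10/45)·3 + (17/45)·12 + (1/45)·0 + (12/45)·5 + (4/45)·4 + (1/45)·82 = 392/45
Fair fee = E[payout] = 392/45 ≈ $8.71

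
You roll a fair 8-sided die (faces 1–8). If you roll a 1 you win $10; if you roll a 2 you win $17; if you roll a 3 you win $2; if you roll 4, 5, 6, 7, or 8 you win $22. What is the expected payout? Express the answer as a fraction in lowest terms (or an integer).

139/8 dollars

E[payout] = (1/8)·2 + (1/8)·10 + (1/8)·17 + (5/8)·22 = 139/8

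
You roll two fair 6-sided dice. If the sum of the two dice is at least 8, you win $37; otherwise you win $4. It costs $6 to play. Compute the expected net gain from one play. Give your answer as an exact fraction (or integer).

47/4 dollars

E[payout] = (7/12)·4 + (5/12)·37 = 71/4
Expected profit = 71/4 − 6 = 47/4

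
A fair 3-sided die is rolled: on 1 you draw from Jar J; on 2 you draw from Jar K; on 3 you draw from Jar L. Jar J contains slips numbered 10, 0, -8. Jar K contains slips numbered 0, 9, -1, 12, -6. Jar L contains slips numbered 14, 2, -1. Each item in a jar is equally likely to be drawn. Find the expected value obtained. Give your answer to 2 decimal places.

E[X | Jar J] = (10 + 0 − 8)/3 = 2/3
E[X | Jar K] = (0 + 9 − 1 + 12 − 6)/5 = 14/5
E[X | Jar L] = (14 + 2 − 1)/3 = 5
E[X] = (1/3)·2/3 + (1/3)·14/5 + (1/3)·5 = 127/45 ≈ 2.82

2.82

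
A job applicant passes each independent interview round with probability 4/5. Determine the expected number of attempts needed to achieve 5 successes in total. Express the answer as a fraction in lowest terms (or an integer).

By linearity (sum of 5 independent geometric waits), E[trials] = 5/p = 5/(4/5) = 25/4.

25/4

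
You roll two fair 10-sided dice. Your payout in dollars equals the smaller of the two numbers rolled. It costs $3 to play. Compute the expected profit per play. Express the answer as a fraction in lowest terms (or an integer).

17/20 dollars

Distribution of the smaller of the two numbers rolled: 1 w.p. 19/100, 2 w.p. 17/100, 3 w.p. 3/20, 4 w.p. 13/100, 5 w.p. 11/100, 6 w.p. 9/100, …
E[payout] = (19/100)·1 + (17/100)·2 + (3/20)·3 + (13/100)·4 + (11/100)·5 + (9/100)·6 + (7/100)·7 + (1/20)·8 + (3/100)·9 + (1/100)·10 = 77/20
Expected profit = 77/20 − 3 = 17/20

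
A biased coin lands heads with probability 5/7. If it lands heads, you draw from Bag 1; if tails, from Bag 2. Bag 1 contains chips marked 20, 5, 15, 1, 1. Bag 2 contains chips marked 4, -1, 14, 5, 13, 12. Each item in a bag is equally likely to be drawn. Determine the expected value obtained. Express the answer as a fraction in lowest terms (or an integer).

173/21

E[X | Bag 1] = (20 + 5 + 15 + 1 + 1)/5 = 42/5
E[X | Bag 2] = (4 − 1 + 14 + 5 + 13 + 12)/6 = 47/6
E[X] = (5/7)·42/5 + (2/7)·47/6 = 173/21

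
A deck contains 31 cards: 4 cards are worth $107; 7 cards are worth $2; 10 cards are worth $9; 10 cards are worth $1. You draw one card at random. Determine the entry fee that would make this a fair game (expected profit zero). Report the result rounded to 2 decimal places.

$17.48

E[payout] = (4/31)·107 + (7/31)·2 + (10/31)·9 + (10/31)·1 = 542/31
Fair fee = E[payout] = 542/31 ≈ $17.48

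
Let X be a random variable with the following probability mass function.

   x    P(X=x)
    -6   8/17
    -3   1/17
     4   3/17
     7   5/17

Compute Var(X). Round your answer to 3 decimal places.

E[X] = (8/17)·(-6) + (1/17)·(-3) + (3/17)·4 + (5/17)·7 = -4/17
E[X²] = (8/17)·36 + (1/17)·9 + (3/17)·16 + (5/17)·49 = 590/17
Var(X) = 590/17 − (-4/17)² = 10014/289 ≈ 34.651

34.651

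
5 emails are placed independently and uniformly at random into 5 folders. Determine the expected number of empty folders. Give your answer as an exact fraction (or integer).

Let Xⱼ=1 if folder j is empty. P(Xⱼ=1) = ((5-1)/5)^5 = 1024/3125.
By linearity, E[#empty] = 5·1024/3125 = 1024/625.

1024/625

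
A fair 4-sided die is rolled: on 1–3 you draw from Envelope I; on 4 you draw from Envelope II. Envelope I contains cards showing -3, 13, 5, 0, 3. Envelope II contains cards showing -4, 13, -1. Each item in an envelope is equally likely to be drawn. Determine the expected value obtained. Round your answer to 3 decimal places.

E[X | Envelope I] = (-3 + 13 + 5 + 0 + 3)/5 = 18/5
E[X | Envelope II] = (-4 + 13 − 1)/3 = 8/3
E[X] = (3/4)·18/5 + (1/4)·8/3 = 101/30 ≈ 3.367

3.367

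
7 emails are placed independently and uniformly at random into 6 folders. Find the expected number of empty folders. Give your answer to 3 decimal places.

1.674

Let Xⱼ=1 if folder j is empty. P(Xⱼ=1) = ((6-1)/6)^7 = 78125/279936.
By linearity, E[#empty] = 6·78125/279936 = 78125/46656.
≈ 1.674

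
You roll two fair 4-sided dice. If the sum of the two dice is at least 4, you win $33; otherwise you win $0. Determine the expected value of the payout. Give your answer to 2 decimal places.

$26.81

E[payout] = (3/16)·0 + (13/16)·33 = 429/16
≈ $26.81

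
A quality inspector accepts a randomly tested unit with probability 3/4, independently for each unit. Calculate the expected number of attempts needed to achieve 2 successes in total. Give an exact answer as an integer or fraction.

8/3

By linearity (sum of 2 independent geometric waits), E[trials] = 2/p = 2/(3/4) = 8/3.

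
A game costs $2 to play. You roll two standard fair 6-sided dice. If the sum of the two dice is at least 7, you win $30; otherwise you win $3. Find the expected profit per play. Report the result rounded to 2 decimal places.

$16.75

E[payout] = (5/12)·3 + (7/12)·30 = 75/4
Expected profit = 75/4 − 2 = 67/4 ≈ $16.75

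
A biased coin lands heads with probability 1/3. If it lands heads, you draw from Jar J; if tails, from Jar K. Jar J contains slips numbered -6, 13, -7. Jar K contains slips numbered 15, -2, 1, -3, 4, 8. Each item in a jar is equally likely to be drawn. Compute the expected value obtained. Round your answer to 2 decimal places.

2.56

E[X | Jar J] = (-6 + 13 − 7)/3 = 0
E[X | Jar K] = (15 − 2 + 1 − 3 + 4 + 8)/6 = 23/6
E[X] = (1/3)·0 + (2/3)·23/6 = 23/9 ≈ 2.56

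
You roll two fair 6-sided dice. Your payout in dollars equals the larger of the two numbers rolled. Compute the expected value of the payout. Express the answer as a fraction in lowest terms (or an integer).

161/36 dollars

Distribution of the larger of the two numbers rolled: 1 w.p. 1/36, 2 w.p. 1/12, 3 w.p. 5/36, 4 w.p. 7/36, 5 w.p. 1/4, 6 w.p. 11/36
E[payout] = (1/36)·1 + (1/12)·2 + (5/36)·3 + (7/36)·4 + (1/4)·5 + (11/36)·6 = 161/36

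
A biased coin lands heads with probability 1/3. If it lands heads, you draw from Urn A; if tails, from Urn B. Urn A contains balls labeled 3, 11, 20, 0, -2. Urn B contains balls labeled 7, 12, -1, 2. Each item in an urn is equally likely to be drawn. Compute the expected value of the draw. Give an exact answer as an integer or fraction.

E[X | Urn A] = (3 + 11 + 20 + 0 − 2)/5 = 32/5
E[X | Urn B] = (7 + 12 − 1 + 2)/4 = 5
E[X] = (1/3)·32/5 + (2/3)·5 = 82/15

82/15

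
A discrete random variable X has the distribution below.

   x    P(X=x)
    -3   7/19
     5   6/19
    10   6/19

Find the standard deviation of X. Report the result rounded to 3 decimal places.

5.441

E[X] = 69/19, E[X²] = 813/19
Var(X) = E[X²] − (E[X])² = 813/19 − 4761/361 = 10686/361
SD(X) = √(10686/361) ≈ 5.441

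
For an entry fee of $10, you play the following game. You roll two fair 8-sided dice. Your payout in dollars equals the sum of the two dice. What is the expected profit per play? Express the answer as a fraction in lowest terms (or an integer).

Distribution of the sum of the two dice: 2 w.p. 1/64, 3 w.p. 1/32, 4 w.p. 3/64, 5 w.p. 1/16, 6 w.p. 5/64, 7 w.p. 3/32, …
E[payout] = (1/64)·2 + (1/32)·3 + (3/64)·4 + (1/16)·5 + (5/64)·6 + (3/32)·7 + (7/64)·8 + (1/8)·9 + (7/64)·10 + (3/32)·11 + (5/64)·12 + (1/16)·13 + (3/64)·14 + (1/32)·15 + (1/64)·16 = 9
Expected profit = 9 − 10 = -1

-$1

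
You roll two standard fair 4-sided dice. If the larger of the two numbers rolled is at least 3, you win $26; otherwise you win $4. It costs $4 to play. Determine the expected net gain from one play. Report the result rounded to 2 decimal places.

$16.50

E[payout] = (1/4)·4 + (3/4)·26 = 41/2
Expected profit = 41/2 − 4 = 33/2 ≈ $16.50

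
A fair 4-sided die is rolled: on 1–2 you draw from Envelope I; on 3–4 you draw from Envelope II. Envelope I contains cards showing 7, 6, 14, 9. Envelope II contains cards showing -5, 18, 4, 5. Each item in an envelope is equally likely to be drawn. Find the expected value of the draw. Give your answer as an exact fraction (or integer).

E[X | Envelope I] = (7 + 6 + 14 + 9)/4 = 9
E[X | Envelope II] = (-5 + 18 + 4 + 5)/4 = 11/2
E[X] = (1/2)·9 + (1/2)·11/2 = 29/4

29/4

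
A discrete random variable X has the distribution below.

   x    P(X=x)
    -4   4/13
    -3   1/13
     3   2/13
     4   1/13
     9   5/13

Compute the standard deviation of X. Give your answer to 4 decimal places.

E[X] = 36/13, E[X²] = 512/13
Var(X) = E[X²] − (E[X])² = 512/13 − 1296/169 = 5360/169
SD(X) = √(5360/169) ≈ 5.6317

5.6317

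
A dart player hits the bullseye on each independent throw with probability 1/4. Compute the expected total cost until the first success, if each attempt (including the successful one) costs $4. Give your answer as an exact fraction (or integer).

E[#attempts] = 1/p = 4; E[cost] = 4·4 = 16.

$16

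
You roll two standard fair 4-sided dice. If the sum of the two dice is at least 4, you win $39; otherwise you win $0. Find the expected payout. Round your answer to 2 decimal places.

E[payout] = (3/16)·0 + (13/16)·39 = 507/16
≈ $31.69

$31.69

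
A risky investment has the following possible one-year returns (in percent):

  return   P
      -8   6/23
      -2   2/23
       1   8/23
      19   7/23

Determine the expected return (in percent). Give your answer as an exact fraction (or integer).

E[X] = (6/23)·(-8) + (2/23)·(-2) + (8/23)·1 + (7/23)·19
     = 89/23

89/23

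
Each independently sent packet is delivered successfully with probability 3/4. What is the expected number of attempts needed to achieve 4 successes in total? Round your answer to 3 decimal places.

5.333

By linearity (sum of 4 independent geometric waits), E[trials] = 4/p = 4/(3/4) = 16/3.
≈ 5.333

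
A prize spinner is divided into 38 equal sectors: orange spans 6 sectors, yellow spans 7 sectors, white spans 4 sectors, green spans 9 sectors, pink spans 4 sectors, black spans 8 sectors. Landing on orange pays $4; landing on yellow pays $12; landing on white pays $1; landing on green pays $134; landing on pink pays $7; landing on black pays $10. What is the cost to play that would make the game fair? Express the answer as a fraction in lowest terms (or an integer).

E[payout] = (6/38)·4 + (7/38)·12 + (4/38)·1 + (9/38)·134 + (4/38)·7 + (8/38)·10 = 713/19
Fair fee = E[payout] = 713/19

713/19 dollars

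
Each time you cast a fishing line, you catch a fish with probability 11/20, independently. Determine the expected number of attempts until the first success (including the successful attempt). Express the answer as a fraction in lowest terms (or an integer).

20/11

For a geometric distribution, E[trials] = 1/p = 1/(11/20) = 20/11.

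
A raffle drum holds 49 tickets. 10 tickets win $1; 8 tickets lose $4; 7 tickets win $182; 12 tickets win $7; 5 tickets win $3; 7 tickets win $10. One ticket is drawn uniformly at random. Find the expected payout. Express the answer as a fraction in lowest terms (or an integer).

E[payout] = (10/49)·1 + (8/49)·(-4) + (7/49)·182 + (12/49)·7 + (5/49)·3 + (7/49)·10 = 29

$29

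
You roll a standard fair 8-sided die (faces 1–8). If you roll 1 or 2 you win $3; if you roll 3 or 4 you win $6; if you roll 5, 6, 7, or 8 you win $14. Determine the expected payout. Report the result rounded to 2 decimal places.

$9.25

E[payout] = (1/4)·3 + (1/4)·6 + (1/2)·14 = 37/4
≈ $9.25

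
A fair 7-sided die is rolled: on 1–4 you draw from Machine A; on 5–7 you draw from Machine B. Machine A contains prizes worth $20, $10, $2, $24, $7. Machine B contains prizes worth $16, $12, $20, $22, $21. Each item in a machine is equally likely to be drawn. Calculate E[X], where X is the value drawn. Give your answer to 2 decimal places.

E[X | Machine A] = (20 + 10 + 2 + 24 + 7)/5 = 63/5
E[X | Machine B] = (16 + 12 + 20 + 22 + 21)/5 = 91/5
E[X] = (4/7)·63/5 + (3/7)·91/5 = 15 ≈ 15.00

$15.00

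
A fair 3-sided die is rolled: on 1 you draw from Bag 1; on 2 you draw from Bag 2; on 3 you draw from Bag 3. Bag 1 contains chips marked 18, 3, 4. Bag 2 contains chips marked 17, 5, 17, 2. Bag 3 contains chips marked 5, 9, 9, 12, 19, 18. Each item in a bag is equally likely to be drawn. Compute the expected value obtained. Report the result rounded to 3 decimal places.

E[X | Bag 1] = (18 + 3 + 4)/3 = 25/3
E[X | Bag 2] = (17 + 5 + 17 + 2)/4 = 41/4
E[X | Bag 3] = (5 + 9 + 9 + 12 + 19 + 18)/6 = 12
E[X] = (1/3)·25/3 + (1/3)·41/4 + (1/3)·12 = 367/36 ≈ 10.194

10.194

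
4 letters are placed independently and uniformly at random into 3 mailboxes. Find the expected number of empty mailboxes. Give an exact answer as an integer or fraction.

16/27

Let Xⱼ=1 if mailbox j is empty. P(Xⱼ=1) = ((3-1)/3)^4 = 16/81.
By linearity, E[#empty] = 3·16/81 = 16/27.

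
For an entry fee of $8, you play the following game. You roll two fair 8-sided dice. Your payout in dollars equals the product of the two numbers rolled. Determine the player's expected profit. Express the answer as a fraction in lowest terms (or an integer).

Distribution of the product of the two numbers rolled: 1 w.p. 1/64, 2 w.p. 1/32, 3 w.p. 1/32, 4 w.p. 3/64, 5 w.p. 1/32, 6 w.p. 1/16, …
E[payout] = (1/64)·1 + (1/32)·2 + (1/32)·3 + (3/64)·4 + (1/32)·5 + (1/16)·6 + (1/32)·7 + (1/16)·8 + (1/64)·9 + (1/32)·10 + (1/16)·12 + (1/32)·14 + (1/32)·15 + (3/64)·16 + (1/32)·18 + (1/32)·20 + (1/32)·21 + (1/16)·24 + (1/64)·25 + (1/32)·28 + (1/32)·30 + (1/32)·32 + (1/32)·35 + (1/64)·36 + (1/32)·40 + (1/32)·42 + (1/32)·48 + (1/64)·49 + (1/32)·56 + (1/64)·64 = 81/4
Expected profit = 81/4 − 8 = 49/4

49/4 dollars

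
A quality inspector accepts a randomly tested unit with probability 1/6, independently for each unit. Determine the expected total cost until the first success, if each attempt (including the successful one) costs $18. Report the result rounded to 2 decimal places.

E[#attempts] = 1/p = 6; E[cost] = 18·6 = 108.
≈ 108.00

$108.00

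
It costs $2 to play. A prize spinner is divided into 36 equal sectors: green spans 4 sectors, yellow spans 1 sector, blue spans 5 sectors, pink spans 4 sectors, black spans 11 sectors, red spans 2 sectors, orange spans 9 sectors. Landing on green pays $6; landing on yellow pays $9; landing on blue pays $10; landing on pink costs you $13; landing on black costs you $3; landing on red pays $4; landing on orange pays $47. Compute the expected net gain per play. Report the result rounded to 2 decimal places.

$9.92

E[payout] = (4/36)·6 + (1/36)·9 + (5/36)·10 + (4/36)·(-13) + (11/36)·(-3) + (2/36)·4 + (9/36)·47 = 143/12
Expected profit = 143/12 − 2 = 119/12 ≈ $9.92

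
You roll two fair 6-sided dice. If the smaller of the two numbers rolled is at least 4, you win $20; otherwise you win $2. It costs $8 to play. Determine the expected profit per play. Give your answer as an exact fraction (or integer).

E[payout] = (3/4)·2 + (1/4)·20 = 13/2
Expected profit = 13/2 − 8 = -3/2

-3/2 dollars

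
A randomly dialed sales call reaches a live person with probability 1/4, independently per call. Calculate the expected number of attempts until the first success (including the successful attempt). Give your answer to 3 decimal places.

For a geometric distribution, E[trials] = 1/p = 1/(1/4) = 4.
≈ 4.000

4.000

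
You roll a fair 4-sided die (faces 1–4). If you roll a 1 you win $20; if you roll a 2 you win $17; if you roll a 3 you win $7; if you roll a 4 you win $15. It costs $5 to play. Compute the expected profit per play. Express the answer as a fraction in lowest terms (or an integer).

E[payout] = (1/4)·7 + (1/4)·15 + (1/4)·17 + (1/4)·20 = 59/4
Expected profit = 59/4 − 5 = 39/4

39/4 dollars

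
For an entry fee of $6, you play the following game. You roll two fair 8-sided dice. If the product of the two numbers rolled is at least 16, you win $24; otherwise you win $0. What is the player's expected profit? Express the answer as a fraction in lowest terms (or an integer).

51/8 dollars

E[payout] = (31/64)·0 + (33/64)·24 = 99/8
Expected profit = 99/8 − 6 = 51/8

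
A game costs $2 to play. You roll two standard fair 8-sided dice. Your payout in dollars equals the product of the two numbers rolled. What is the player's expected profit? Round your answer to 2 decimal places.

Distribution of the product of the two numbers rolled: 1 w.p. 1/64, 2 w.p. 1/32, 3 w.p. 1/32, 4 w.p. 3/64, 5 w.p. 1/32, 6 w.p. 1/16, …
E[payout] = (1/64)·1 + (1/32)·2 + (1/32)·3 + (3/64)·4 + (1/32)·5 + (1/16)·6 + (1/32)·7 + (1/16)·8 + (1/64)·9 + (1/32)·10 + (1/16)·12 + (1/32)·14 + (1/32)·15 + (3/64)·16 + (1/32)·18 + (1/32)·20 + (1/32)·21 + (1/16)·24 + (1/64)·25 + (1/32)·28 + (1/32)·30 + (1/32)·32 + (1/32)·35 + (1/64)·36 + (1/32)·40 + (1/32)·42 + (1/32)·48 + (1/64)·49 + (1/32)·56 + (1/64)·64 = 81/4
Expected profit = 81/4 − 2 = 73/4 ≈ $18.25

$18.25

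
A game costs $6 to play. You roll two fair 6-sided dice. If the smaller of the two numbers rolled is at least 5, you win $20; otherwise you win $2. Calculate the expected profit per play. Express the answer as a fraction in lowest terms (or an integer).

-$2

E[payout] = (8/9)·2 + (1/9)·20 = 4
Expected profit = 4 − 6 = -2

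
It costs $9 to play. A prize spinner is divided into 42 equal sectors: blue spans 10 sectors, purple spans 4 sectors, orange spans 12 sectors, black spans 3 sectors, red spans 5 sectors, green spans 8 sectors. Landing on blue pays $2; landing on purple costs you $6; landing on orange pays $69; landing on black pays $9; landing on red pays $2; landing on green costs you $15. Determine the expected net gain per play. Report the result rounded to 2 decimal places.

E[payout] = (10/42)·2 + (4/42)·(-6) + (12/42)·69 + (3/42)·9 + (5/42)·2 + (8/42)·(-15) = 247/14
Expected profit = 247/14 − 9 = 121/14 ≈ $8.64

$8.64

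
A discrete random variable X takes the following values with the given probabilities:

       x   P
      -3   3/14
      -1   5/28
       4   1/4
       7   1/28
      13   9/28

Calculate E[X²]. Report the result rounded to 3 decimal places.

E[X²] = (3/14)·9 + (5/28)·1 + (1/4)·16 + (1/28)·49 + (9/28)·169
     = 1741/28 ≈ 62.179

62.179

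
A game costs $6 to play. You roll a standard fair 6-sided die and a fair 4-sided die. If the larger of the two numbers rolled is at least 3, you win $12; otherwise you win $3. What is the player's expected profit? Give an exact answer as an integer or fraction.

E[payout] = (1/6)·3 + (5/6)·12 = 21/2
Expected profit = 21/2 − 6 = 9/2

9/2 dollars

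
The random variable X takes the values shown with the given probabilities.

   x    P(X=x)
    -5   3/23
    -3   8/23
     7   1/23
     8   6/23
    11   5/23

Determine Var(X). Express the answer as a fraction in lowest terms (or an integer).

22214/529

E[X] = (3/23)·(-5) + (8/23)·(-3) + (1/23)·7 + (6/23)·8 + (5/23)·11 = 71/23
E[X²] = (3/23)·25 + (8/23)·9 + (1/23)·49 + (6/23)·64 + (5/23)·121 = 1185/23
Var(X) = 1185/23 − (71/23)² = 22214/529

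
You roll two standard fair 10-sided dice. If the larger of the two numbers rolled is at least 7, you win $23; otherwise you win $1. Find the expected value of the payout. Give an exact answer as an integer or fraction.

377/25 dollars

E[payout] = (9/25)·1 + (16/25)·23 = 377/25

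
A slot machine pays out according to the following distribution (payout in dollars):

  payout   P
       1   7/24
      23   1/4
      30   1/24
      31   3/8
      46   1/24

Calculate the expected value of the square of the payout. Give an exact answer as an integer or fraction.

7423/12

E[X²] = (7/24)·1 + (1/4)·529 + (1/24)·900 + (3/8)·961 + (1/24)·2116
     = 7423/12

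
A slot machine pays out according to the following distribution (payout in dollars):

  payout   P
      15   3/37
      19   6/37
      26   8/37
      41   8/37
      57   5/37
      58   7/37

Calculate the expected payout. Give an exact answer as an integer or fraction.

1386/37 dollars

E[X] = (3/37)·15 + (6/37)·19 + (8/37)·26 + (8/37)·41 + (5/37)·57 + (7/37)·58
     = 1386/37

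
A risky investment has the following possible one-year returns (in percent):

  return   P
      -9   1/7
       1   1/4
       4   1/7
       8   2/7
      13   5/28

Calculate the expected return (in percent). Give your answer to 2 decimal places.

E[X] = (1/7)·(-9) + (1/4)·1 + (1/7)·4 + (2/7)·8 + (5/28)·13
     = 29/7 ≈ 4.14

4.14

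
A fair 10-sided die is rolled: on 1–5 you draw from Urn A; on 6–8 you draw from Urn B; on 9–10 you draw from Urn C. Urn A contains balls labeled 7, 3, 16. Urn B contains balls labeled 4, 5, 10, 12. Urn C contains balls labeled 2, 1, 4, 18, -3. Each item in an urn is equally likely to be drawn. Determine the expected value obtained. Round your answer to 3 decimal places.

E[X | Urn A] = (7 + 3 + 16)/3 = 26/3
E[X | Urn B] = (4 + 5 + 10 + 12)/4 = 31/4
E[X | Urn C] = (2 + 1 + 4 + 18 − 3)/5 = 22/5
E[X] = (1/2)·26/3 + (3/10)·31/4 + (1/5)·22/5 = 4523/600 ≈ 7.538

7.538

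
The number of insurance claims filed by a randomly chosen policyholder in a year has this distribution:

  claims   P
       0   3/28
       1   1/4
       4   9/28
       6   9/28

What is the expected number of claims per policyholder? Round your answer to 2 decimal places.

3.46

E[X] = (3/28)·0 + (1/4)·1 + (9/28)·4 + (9/28)·6
     = 97/28 ≈ 3.46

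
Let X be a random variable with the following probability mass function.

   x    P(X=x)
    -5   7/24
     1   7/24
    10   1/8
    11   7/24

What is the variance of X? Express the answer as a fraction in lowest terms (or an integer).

25655/576

E[X] = (7/24)·(-5) + (7/24)·1 + (1/8)·10 + (7/24)·11 = 79/24
E[X²] = (7/24)·25 + (7/24)·1 + (1/8)·100 + (7/24)·121 = 443/8
Var(X) = 443/8 − (79/24)² = 25655/576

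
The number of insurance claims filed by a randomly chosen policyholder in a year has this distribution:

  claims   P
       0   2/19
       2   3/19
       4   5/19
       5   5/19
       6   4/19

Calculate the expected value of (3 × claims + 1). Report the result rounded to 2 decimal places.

12.84

E[3x+1] = (2/19)·1 + (3/19)·7 + (5/19)·13 + (5/19)·16 + (4/19)·19
     = 244/19 ≈ 12.84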